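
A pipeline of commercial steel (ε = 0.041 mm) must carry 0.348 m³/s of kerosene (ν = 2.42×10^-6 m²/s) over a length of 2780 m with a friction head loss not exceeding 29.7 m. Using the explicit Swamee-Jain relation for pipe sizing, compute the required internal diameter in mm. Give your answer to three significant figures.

Swamee-Jain (Type III): D = 0.66·[ε^1.25·(LQ²/(gh_f))^4.75 + ν·Q^9.4·(L/(gh_f))^5.2]^0.04
LQ²/(gh_f) = 1.156; L/(gh_f) = 9.542
Term 1 = ε^1.25·(…)^4.75 = 6.52×10^-6; Term 2 = ν·Q^9.4·(…)^5.2 = 1.47×10^-5
D = 0.66·(6.52×10^-6 + 1.47×10^-5)^0.04 = 0.4292 m = 429 mm
Check: V = 2.41 m/s, Re = 4.27×10^5, f = 0.01469, h_f = 28.1 m ≈ 29.7 m ✓

D ≈ 429 mm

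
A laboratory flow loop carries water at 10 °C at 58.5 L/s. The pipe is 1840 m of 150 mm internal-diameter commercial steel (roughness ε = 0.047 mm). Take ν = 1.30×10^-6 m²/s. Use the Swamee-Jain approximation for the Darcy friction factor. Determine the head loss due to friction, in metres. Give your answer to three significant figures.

V = 4Q/(πD²) = 4·0.0585/(π·0.150²) = 3.310 m/s
Re = VD/ν = 3.310·0.150/1.30×10^-6 = 3.82×10^5 → turbulent
ε/D = 0.047/150 = 3.13×10^-4
Swamee-Jain: f = 0.01681
h_f = f(L/D)V²/(2g) = 0.01681·(1840/0.150)·3.310²/(2·9.81) = 115.1 m

h_f ≈ 115 m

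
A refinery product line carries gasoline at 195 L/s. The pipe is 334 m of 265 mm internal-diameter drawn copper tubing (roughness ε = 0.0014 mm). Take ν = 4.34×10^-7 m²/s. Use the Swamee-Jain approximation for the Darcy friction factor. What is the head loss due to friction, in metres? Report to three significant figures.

h_f ≈ 8.39 m

V = 4Q/(πD²) = 4·0.195/(π·0.265²) = 3.536 m/s
Re = VD/ν = 3.536·0.265/4.34×10^-7 = 2.16×10^6 → turbulent
ε/D = 0.0014/265 = 5.28×10^-6
Swamee-Jain: f = 0.01045
h_f = f(L/D)V²/(2g) = 0.01045·(334/0.265)·3.536²/(2·9.81) = 8.393 m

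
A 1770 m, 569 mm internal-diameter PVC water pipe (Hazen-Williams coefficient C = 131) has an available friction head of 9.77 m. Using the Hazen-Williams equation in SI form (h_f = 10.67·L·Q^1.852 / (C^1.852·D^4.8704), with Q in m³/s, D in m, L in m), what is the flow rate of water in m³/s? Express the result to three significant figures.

Q ≈ 0.500 m³/s

Rearranging: Q = [h_f·C^1.852·D^4.8704 / (10.67·L)]^(1/1.852)
Q = [9.77·131^1.852·0.569^4.8704 / (10.67·1770)]^0.540 = 0.4998 m³/s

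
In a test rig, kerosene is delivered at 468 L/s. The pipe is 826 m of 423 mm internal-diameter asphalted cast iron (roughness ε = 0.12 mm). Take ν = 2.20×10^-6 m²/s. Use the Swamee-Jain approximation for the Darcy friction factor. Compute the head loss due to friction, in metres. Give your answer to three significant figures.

V = 4Q/(πD²) = 4·0.468/(π·0.423²) = 3.330 m/s
Re = VD/ν = 3.330·0.423/2.20×10^-6 = 6.40×10^5 → turbulent
ε/D = 0.12/423 = 2.84×10^-4
Swamee-Jain: f = 0.01598
h_f = f(L/D)V²/(2g) = 0.01598·(826/0.423)·3.330²/(2·9.81) = 17.64 m

h_f ≈ 17.6 m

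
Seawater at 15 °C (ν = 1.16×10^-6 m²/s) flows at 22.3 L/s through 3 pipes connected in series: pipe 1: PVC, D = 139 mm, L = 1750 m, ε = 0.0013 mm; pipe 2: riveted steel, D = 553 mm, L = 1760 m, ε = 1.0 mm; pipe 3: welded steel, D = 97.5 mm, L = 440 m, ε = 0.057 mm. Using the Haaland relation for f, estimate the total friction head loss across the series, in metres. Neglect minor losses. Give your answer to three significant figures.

H ≈ 60.6 m

Pipe 1: V = 1.470 m/s, Re = 1.76×10^5, ε/D = 9.35×10^-6, f = 0.01594, h_1 = f(L/D)V²/2g = 22.09 m
Pipe 2: V = 0.09285 m/s, Re = 4.43×10^4, ε/D = 0.00181, f = 0.02616, h_2 = f(L/D)V²/2g = 0.03658 m
Pipe 3: V = 2.987 m/s, Re = 2.51×10^5, ε/D = 5.85×10^-4, f = 0.01876, h_3 = f(L/D)V²/2g = 38.49 m
Series → Q common, losses add: H = Σh = 60.62 m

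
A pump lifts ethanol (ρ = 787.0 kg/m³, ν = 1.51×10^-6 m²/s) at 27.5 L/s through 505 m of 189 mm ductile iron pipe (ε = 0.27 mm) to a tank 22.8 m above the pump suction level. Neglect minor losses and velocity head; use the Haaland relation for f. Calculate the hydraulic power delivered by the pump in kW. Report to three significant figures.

P_hyd ≈ 5.48 kW

V = 4Q/(πD²) = 0.9802 m/s; Re = 1.23×10^5; ε/D = 0.00143; f = 0.02304
h_f = f(L/D)V²/2g = 3.015 m
Total head H = z + h_f = 22.8 + 3.015 = 25.82 m
P_hyd = ρgQH = 787.0·9.81·0.0275·25.82 = 5.481 kW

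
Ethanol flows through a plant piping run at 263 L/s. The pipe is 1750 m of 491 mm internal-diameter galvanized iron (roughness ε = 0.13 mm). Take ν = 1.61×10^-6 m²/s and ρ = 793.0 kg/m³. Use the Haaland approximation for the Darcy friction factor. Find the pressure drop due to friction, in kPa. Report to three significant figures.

V = 4Q/(πD²) = 4·0.263/(π·0.491²) = 1.389 m/s
Re = VD/ν = 1.389·0.491/1.61×10^-6 = 4.24×10^5 → turbulent
ε/D = 0.13/491 = 2.65×10^-4
Haaland: f = 0.01606
h_f = f(L/D)V²/(2g) = 0.01606·(1750/0.491)·1.389²/(2·9.81) = 5.629 m
Δp = ρg·h_f = 793.0·9.81·5.629 = 43.79 kPa

Δp ≈ 43.8 kPa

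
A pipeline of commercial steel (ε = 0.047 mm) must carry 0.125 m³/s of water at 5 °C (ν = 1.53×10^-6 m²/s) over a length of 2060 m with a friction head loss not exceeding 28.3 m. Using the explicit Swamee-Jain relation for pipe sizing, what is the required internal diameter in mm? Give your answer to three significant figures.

D ≈ 275 mm

Swamee-Jain (Type III): D = 0.66·[ε^1.25·(LQ²/(gh_f))^4.75 + ν·Q^9.4·(L/(gh_f))^5.2]^0.04
LQ²/(gh_f) = 0.1159; L/(gh_f) = 7.420
Term 1 = ε^1.25·(…)^4.75 = 1.40×10^-10; Term 2 = ν·Q^9.4·(…)^5.2 = 1.67×10^-10
D = 0.66·(1.40×10^-10 + 1.67×10^-10)^0.04 = 0.2748 m = 275 mm
Check: V = 2.11 m/s, Re = 3.79×10^5, f = 0.01566, h_f = 26.6 m ≈ 28.3 m ✓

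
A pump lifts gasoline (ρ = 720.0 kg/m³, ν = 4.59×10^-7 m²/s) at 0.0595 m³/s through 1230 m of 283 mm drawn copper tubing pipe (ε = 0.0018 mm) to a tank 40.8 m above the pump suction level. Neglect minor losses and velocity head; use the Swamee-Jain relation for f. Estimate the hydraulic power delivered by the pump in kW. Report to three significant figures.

P_hyd ≈ 18.2 kW

V = 4Q/(πD²) = 0.9459 m/s; Re = 5.83×10^5; ε/D = 6.36×10^-6; f = 0.01285
h_f = f(L/D)V²/2g = 2.547 m
Total head H = z + h_f = 40.8 + 2.547 = 43.35 m
P_hyd = ρgQH = 720.0·9.81·0.0595·43.35 = 18.22 kW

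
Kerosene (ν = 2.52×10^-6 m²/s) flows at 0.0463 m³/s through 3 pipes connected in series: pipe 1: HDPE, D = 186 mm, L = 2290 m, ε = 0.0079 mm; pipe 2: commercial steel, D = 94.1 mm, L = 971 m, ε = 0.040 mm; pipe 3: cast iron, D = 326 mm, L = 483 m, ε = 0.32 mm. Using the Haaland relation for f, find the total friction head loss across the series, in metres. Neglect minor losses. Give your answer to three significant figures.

Pipe 1: V = 1.704 m/s, Re = 1.26×10^5, ε/D = 4.25×10^-5, f = 0.01720, h_1 = f(L/D)V²/2g = 31.35 m
Pipe 2: V = 6.658 m/s, Re = 2.49×10^5, ε/D = 4.25×10^-4, f = 0.01788, h_2 = f(L/D)V²/2g = 416.9 m
Pipe 3: V = 0.5547 m/s, Re = 7.18×10^4, ε/D = 9.82×10^-4, f = 0.02265, h_3 = f(L/D)V²/2g = 0.5262 m
Series → Q common, losses add: H = Σh = 448.8 m

H ≈ 449 m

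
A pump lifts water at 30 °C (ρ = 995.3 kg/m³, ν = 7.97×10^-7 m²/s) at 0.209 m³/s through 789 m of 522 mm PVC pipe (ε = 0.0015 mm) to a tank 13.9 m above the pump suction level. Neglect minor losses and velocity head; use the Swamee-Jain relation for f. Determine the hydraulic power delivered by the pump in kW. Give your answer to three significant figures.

V = 4Q/(πD²) = 0.9766 m/s; Re = 6.40×10^5; ε/D = 2.87×10^-6; f = 0.01259
h_f = f(L/D)V²/2g = 0.9248 m
Total head H = z + h_f = 13.9 + 0.9248 = 14.82 m
P_hyd = ρgQH = 995.3·9.81·0.209·14.82 = 30.25 kW

P_hyd ≈ 30.3 kW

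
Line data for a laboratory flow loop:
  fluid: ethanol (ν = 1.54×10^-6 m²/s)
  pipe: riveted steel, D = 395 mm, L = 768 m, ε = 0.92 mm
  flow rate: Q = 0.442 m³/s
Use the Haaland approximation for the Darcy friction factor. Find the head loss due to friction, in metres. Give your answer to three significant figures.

h_f ≈ 31.7 m

V = 4Q/(πD²) = 4·0.442/(π·0.395²) = 3.607 m/s
Re = VD/ν = 3.607·0.395/1.54×10^-6 = 9.25×10^5 → turbulent
ε/D = 0.92/395 = 0.00233
Haaland: f = 0.02461
h_f = f(L/D)V²/(2g) = 0.02461·(768/0.395)·3.607²/(2·9.81) = 31.72 m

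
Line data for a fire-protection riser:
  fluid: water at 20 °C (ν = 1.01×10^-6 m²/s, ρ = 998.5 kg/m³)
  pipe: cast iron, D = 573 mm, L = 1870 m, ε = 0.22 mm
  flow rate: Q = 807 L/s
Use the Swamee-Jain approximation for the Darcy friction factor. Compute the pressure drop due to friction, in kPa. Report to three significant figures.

Δp ≈ 258 kPa

V = 4Q/(πD²) = 4·0.807/(π·0.573²) = 3.129 m/s
Re = VD/ν = 3.129·0.573/1.01×10^-6 = 1.78×10^6 → turbulent
ε/D = 0.22/573 = 3.84×10^-4
Swamee-Jain: f = 0.01618
h_f = f(L/D)V²/(2g) = 0.01618·(1870/0.573)·3.129²/(2·9.81) = 26.36 m
Δp = ρg·h_f = 998.5·9.81·26.36 = 258.2 kPa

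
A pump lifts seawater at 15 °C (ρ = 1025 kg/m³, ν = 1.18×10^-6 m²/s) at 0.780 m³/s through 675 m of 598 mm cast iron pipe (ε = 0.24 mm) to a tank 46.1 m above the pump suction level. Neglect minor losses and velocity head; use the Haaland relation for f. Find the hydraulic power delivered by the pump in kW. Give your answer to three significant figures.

P_hyd ≈ 418 kW

V = 4Q/(πD²) = 2.777 m/s; Re = 1.41×10^6; ε/D = 4.01×10^-4; f = 0.01631
h_f = f(L/D)V²/2g = 7.236 m
Total head H = z + h_f = 46.1 + 7.236 = 53.34 m
P_hyd = ρgQH = 1025·9.81·0.780·53.34 = 418.3 kW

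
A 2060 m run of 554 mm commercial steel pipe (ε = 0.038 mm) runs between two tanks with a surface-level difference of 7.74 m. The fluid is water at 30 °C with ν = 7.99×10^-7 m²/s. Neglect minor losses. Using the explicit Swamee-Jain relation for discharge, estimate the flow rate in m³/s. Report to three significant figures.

Q ≈ 0.432 m³/s

Swamee-Jain (Type II): Q = -0.965·√(gD⁵h_f/L)·ln[ε/(3.7D) + √(3.17ν²L/(gD³h_f))]
√(gD⁵h_f/L) = √(9.81·0.554⁵·7.74/2060) = 0.04386
ε/(3.7D) = 1.85×10^-5; √(3.17ν²L/(gD³h_f)) = 1.80×10^-5
Q = -0.965·0.04386·ln(3.651×10^-5) = 0.4325 m³/s
Check: V = 1.79 m/s, Re = 1.24×10^6, f = 0.01275, h_f = 7.78 m ≈ 7.74 m ✓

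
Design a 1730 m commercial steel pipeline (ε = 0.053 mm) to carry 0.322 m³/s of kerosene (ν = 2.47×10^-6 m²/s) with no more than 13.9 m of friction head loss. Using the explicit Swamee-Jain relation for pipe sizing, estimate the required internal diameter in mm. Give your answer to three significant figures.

D ≈ 444 mm

Swamee-Jain (Type III): D = 0.66·[ε^1.25·(LQ²/(gh_f))^4.75 + ν·Q^9.4·(L/(gh_f))^5.2]^0.04
LQ²/(gh_f) = 1.315; L/(gh_f) = 12.69
Term 1 = ε^1.25·(…)^4.75 = 1.66×10^-5; Term 2 = ν·Q^9.4·(…)^5.2 = 3.19×10^-5
D = 0.66·(1.66×10^-5 + 3.19×10^-5)^0.04 = 0.4436 m = 444 mm
Check: V = 2.08 m/s, Re = 3.74×10^5, f = 0.01519, h_f = 13.1 m ≈ 13.9 m ✓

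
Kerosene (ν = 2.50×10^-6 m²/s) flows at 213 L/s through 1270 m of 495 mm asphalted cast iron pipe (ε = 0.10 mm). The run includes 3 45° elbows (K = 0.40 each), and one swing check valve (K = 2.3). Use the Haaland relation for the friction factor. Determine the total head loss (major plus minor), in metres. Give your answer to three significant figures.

H_L ≈ 2.89 m

V = 4Q/(πD²) = 1.107 m/s; V²/2g = 0.06244 m
Re = 2.19×10^5, ε/D = 2.02×10^-4 → f = 0.01669 (Haaland)
Major: h_f = f(L/D)·V²/2g = 0.01669·2566·0.06244 = 2.673 m
Minor: ΣK = 3.50; h_m = ΣK·V²/2g = 0.2185 m
Total H_L = 2.673 + 0.2185 = 2.892 m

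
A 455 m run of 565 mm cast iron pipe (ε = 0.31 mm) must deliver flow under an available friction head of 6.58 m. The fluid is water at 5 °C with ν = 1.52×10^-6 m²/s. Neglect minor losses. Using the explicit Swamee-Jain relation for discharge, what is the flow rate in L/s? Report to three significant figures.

Q ≈ 759 L/s

Swamee-Jain (Type II): Q = -0.965·√(gD⁵h_f/L)·ln[ε/(3.7D) + √(3.17ν²L/(gD³h_f))]
√(gD⁵h_f/L) = √(9.81·0.565⁵·6.58/455) = 0.09038
ε/(3.7D) = 1.48×10^-4; √(3.17ν²L/(gD³h_f)) = 1.69×10^-5
Q = -0.965·0.09038·ln(1.652×10^-4) = 0.7595 m³/s
Check: V = 3.03 m/s, Re = 1.13×10^6, f = 0.01757, h_f = 6.62 m ≈ 6.58 m ✓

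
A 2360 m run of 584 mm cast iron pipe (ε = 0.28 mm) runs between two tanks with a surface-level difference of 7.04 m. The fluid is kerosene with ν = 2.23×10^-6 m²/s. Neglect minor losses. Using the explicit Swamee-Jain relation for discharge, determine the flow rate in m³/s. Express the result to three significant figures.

Q ≈ 0.371 m³/s

Swamee-Jain (Type II): Q = -0.965·√(gD⁵h_f/L)·ln[ε/(3.7D) + √(3.17ν²L/(gD³h_f))]
√(gD⁵h_f/L) = √(9.81·0.584⁵·7.04/2360) = 0.04459
ε/(3.7D) = 1.30×10^-4; √(3.17ν²L/(gD³h_f)) = 5.20×10^-5
Q = -0.965·0.04459·ln(1.816×10^-4) = 0.3706 m³/s
Check: V = 1.38 m/s, Re = 3.62×10^5, f = 0.01798, h_f = 7.09 m ≈ 7.04 m ✓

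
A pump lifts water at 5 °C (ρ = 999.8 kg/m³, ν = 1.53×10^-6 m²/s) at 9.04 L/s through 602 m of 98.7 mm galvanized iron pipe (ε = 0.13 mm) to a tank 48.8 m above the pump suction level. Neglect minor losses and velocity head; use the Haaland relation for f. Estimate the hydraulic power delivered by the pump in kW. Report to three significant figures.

V = 4Q/(πD²) = 1.182 m/s; Re = 7.62×10^4; ε/D = 0.00132; f = 0.02354
h_f = f(L/D)V²/2g = 10.21 m
Total head H = z + h_f = 48.8 + 10.21 = 59.01 m
P_hyd = ρgQH = 999.8·9.81·0.00904·59.01 = 5.232 kW

P_hyd ≈ 5.23 kW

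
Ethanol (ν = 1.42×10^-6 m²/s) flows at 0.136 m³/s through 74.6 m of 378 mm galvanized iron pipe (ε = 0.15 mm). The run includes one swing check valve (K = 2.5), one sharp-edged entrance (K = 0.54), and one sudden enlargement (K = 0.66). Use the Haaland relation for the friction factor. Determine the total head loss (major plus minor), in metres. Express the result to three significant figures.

V = 4Q/(πD²) = 1.212 m/s; V²/2g = 0.07486 m
Re = 3.23×10^5, ε/D = 3.97×10^-4 → f = 0.01735 (Haaland)
Major: h_f = f(L/D)·V²/2g = 0.01735·197.4·0.07486 = 0.2564 m
Minor: ΣK = 3.70; h_m = ΣK·V²/2g = 0.2770 m
Total H_L = 0.2564 + 0.2770 = 0.5333 m

H_L ≈ 0.533 m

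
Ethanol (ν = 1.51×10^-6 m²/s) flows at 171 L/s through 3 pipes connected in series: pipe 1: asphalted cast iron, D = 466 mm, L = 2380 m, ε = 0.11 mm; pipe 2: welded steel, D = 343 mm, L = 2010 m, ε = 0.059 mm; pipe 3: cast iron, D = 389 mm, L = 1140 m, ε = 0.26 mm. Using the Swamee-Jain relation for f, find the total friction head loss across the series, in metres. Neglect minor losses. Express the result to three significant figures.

H ≈ 26.1 m

Pipe 1: V = 1.003 m/s, Re = 3.09×10^5, ε/D = 2.36×10^-4, f = 0.01654, h_1 = f(L/D)V²/2g = 4.328 m
Pipe 2: V = 1.851 m/s, Re = 4.20×10^5, ε/D = 1.72×10^-4, f = 0.01550, h_2 = f(L/D)V²/2g = 15.85 m
Pipe 3: V = 1.439 m/s, Re = 3.71×10^5, ε/D = 6.68×10^-4, f = 0.01901, h_3 = f(L/D)V²/2g = 5.879 m
Series → Q common, losses add: H = Σh = 26.06 m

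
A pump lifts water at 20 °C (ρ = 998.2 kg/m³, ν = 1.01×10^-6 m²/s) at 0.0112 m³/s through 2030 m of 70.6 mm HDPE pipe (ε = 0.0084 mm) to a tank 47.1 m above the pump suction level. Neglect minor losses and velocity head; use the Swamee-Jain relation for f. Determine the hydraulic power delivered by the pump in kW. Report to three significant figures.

V = 4Q/(πD²) = 2.861 m/s; Re = 2.00×10^5; ε/D = 1.19×10^-4; f = 0.01654
h_f = f(L/D)V²/2g = 198.4 m
Total head H = z + h_f = 47.1 + 198.4 = 245.5 m
P_hyd = ρgQH = 998.2·9.81·0.0112·245.5 = 26.92 kW

P_hyd ≈ 26.9 kW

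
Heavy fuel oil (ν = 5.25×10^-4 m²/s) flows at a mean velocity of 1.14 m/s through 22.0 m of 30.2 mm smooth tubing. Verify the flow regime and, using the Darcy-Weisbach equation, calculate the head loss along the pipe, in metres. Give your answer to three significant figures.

h_f ≈ 47.1 m

Re = VD/ν = 1.14·0.03020/5.25×10^-4 = 65.6 → laminar (Re < 2300)
f = 64/Re = 0.9759
h_f = f(L/D)V²/(2g) = 0.9759·(22.0/0.03020)·1.14²/(2·9.81) = 47.09 m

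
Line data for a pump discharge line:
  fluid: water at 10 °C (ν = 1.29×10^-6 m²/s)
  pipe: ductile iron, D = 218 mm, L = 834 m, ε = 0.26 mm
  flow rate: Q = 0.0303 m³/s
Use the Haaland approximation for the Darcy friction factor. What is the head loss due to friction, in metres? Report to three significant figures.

h_f ≈ 2.84 m

V = 4Q/(πD²) = 4·0.0303/(π·0.218²) = 0.8118 m/s
Re = VD/ν = 0.8118·0.218/1.29×10^-6 = 1.37×10^5 → turbulent
ε/D = 0.26/218 = 0.00119
Haaland: f = 0.02211
h_f = f(L/D)V²/(2g) = 0.02211·(834/0.218)·0.8118²/(2·9.81) = 2.841 m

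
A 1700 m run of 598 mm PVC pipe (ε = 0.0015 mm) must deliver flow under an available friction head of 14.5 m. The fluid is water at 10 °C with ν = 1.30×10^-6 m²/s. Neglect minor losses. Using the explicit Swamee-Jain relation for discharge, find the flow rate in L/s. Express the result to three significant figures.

Swamee-Jain (Type II): Q = -0.965·√(gD⁵h_f/L)·ln[ε/(3.7D) + √(3.17ν²L/(gD³h_f))]
√(gD⁵h_f/L) = √(9.81·0.598⁵·14.5/1700) = 0.07999
ε/(3.7D) = 6.78×10^-7; √(3.17ν²L/(gD³h_f)) = 1.73×10^-5
Q = -0.965·0.07999·ln(1.798×10^-5) = 0.8434 m³/s
Check: V = 3.00 m/s, Re = 1.38×10^6, f = 0.01108, h_f = 14.5 m ≈ 14.5 m ✓

Q ≈ 843 L/s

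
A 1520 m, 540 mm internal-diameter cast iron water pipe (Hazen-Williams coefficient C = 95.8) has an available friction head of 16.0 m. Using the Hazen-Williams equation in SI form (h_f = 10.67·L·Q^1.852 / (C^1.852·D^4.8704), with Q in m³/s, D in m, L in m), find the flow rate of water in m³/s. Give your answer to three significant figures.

Rearranging: Q = [h_f·C^1.852·D^4.8704 / (10.67·L)]^(1/1.852)
Q = [16.0·95.8^1.852·0.540^4.8704 / (10.67·1520)]^0.540 = 0.4514 m³/s

Q ≈ 0.451 m³/s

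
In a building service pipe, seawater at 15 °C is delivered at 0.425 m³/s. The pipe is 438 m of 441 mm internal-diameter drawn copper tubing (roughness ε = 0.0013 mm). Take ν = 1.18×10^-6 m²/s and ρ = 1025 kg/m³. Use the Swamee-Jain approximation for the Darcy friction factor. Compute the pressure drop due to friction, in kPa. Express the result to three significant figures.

Δp ≈ 45.7 kPa

V = 4Q/(πD²) = 4·0.425/(π·0.441²) = 2.782 m/s
Re = VD/ν = 2.782·0.441/1.18×10^-6 = 1.04×10^6 → turbulent
ε/D = 0.0013/441 = 2.95×10^-6
Swamee-Jain: f = 0.01161
h_f = f(L/D)V²/(2g) = 0.01161·(438/0.441)·2.782²/(2·9.81) = 4.549 m
Δp = ρg·h_f = 1025·9.81·4.549 = 45.74 kPa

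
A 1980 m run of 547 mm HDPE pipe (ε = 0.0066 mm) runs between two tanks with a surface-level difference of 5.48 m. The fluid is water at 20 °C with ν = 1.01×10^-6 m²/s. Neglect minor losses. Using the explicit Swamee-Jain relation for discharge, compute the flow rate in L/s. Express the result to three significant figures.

Q ≈ 366 L/s

Swamee-Jain (Type II): Q = -0.965·√(gD⁵h_f/L)·ln[ε/(3.7D) + √(3.17ν²L/(gD³h_f))]
√(gD⁵h_f/L) = √(9.81·0.547⁵·5.48/1980) = 0.03646
ε/(3.7D) = 3.26×10^-6; √(3.17ν²L/(gD³h_f)) = 2.70×10^-5
Q = -0.965·0.03646·ln(3.024×10^-5) = 0.3662 m³/s
Check: V = 1.56 m/s, Re = 8.44×10^5, f = 0.01221, h_f = 5.47 m ≈ 5.48 m ✓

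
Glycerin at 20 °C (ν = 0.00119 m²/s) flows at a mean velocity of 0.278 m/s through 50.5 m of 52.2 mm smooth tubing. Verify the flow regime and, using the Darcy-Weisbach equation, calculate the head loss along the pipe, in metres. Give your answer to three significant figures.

h_f ≈ 20.0 m

Re = VD/ν = 0.278·0.05220/0.00119 = 12.2 → laminar (Re < 2300)
f = 64/Re = 5.248
h_f = f(L/D)V²/(2g) = 5.248·(50.5/0.05220)·0.278²/(2·9.81) = 20.00 m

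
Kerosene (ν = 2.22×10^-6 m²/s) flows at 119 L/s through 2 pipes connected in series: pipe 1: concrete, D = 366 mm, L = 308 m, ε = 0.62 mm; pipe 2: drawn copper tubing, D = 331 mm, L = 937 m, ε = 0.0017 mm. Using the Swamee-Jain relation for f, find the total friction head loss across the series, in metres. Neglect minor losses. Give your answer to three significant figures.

H ≈ 5.57 m

Pipe 1: V = 1.131 m/s, Re = 1.86×10^5, ε/D = 0.00169, f = 0.02366, h_1 = f(L/D)V²/2g = 1.298 m
Pipe 2: V = 1.383 m/s, Re = 2.06×10^5, ε/D = 5.14×10^-6, f = 0.01549, h_2 = f(L/D)V²/2g = 4.274 m
Series → Q common, losses add: H = Σh = 5.572 m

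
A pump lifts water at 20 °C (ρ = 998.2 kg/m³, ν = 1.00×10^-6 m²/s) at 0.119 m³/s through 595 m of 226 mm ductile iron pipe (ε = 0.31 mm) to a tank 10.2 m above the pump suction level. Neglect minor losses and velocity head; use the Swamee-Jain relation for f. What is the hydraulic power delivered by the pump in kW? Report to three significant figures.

P_hyd ≈ 41.7 kW

V = 4Q/(πD²) = 2.966 m/s; Re = 6.70×10^5; ε/D = 0.00137; f = 0.02170
h_f = f(L/D)V²/2g = 25.62 m
Total head H = z + h_f = 10.2 + 25.62 = 35.82 m
P_hyd = ρgQH = 998.2·9.81·0.119·35.82 = 41.75 kW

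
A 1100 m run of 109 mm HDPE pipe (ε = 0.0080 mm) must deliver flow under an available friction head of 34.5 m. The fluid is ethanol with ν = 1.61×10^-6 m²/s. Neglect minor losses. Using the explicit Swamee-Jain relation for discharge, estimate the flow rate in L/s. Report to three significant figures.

Swamee-Jain (Type II): Q = -0.965·√(gD⁵h_f/L)·ln[ε/(3.7D) + √(3.17ν²L/(gD³h_f))]
√(gD⁵h_f/L) = √(9.81·0.109⁵·34.5/1100) = 0.002176
ε/(3.7D) = 1.98×10^-5; √(3.17ν²L/(gD³h_f)) = 1.44×10^-4
Q = -0.965·0.002176·ln(1.634×10^-4) = 0.01831 m³/s
Check: V = 1.96 m/s, Re = 1.33×10^5, f = 0.01736, h_f = 34.4 m ≈ 34.5 m ✓

Q ≈ 18.3 L/s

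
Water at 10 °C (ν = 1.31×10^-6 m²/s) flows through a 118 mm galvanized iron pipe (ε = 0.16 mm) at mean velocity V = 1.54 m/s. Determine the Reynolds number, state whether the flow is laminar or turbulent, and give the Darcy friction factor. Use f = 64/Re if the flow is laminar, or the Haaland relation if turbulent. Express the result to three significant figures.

Re = VD/ν = 1.540·0.118/1.31×10^-6 = 1.39×10^5
Re > 4000 → turbulent; ε/D = 0.00136
Haaland: f = 0.02264

Re ≈ 1.39×10^5; turbulent; f ≈ 0.0226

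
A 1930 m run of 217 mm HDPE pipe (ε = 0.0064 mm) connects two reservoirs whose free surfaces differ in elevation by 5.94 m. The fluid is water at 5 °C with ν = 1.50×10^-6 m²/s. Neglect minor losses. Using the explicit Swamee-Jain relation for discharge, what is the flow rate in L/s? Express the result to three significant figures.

Q ≈ 32.1 L/s

Swamee-Jain (Type II): Q = -0.965·√(gD⁵h_f/L)·ln[ε/(3.7D) + √(3.17ν²L/(gD³h_f))]
√(gD⁵h_f/L) = √(9.81·0.217⁵·5.94/1930) = 0.003812
ε/(3.7D) = 7.97×10^-6; √(3.17ν²L/(gD³h_f)) = 1.52×10^-4
Q = -0.965·0.003812·ln(1.600×10^-4) = 0.03215 m³/s
Check: V = 0.869 m/s, Re = 1.26×10^5, f = 0.01724, h_f = 5.91 m ≈ 5.94 m ✓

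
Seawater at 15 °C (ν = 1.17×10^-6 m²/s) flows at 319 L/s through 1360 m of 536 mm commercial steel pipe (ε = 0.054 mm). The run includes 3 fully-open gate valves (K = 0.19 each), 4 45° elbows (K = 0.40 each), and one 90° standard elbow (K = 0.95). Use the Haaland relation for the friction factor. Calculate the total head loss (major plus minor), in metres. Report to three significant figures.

V = 4Q/(πD²) = 1.414 m/s; V²/2g = 0.1019 m
Re = 6.48×10^5, ε/D = 1.01×10^-4 → f = 0.01388 (Haaland)
Major: h_f = f(L/D)·V²/2g = 0.01388·2537·0.1019 = 3.587 m
Minor: ΣK = 3.12; h_m = ΣK·V²/2g = 0.3178 m
Total H_L = 3.587 + 0.3178 = 3.904 m

H_L ≈ 3.90 m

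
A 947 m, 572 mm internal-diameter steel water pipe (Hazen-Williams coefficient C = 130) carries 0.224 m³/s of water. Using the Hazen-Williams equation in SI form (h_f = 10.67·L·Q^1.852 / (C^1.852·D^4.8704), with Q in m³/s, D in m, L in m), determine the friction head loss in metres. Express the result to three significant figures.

h_f ≈ 1.17 m

h_f = 10.67·947·0.224^1.852 / (130^1.852·0.572^4.8704) = 1.169 m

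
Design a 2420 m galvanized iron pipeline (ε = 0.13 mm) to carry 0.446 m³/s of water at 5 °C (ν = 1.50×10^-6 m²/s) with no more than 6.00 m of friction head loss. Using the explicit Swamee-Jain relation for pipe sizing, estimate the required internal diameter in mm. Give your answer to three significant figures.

D ≈ 641 mm

Swamee-Jain (Type III): D = 0.66·[ε^1.25·(LQ²/(gh_f))^4.75 + ν·Q^9.4·(L/(gh_f))^5.2]^0.04
LQ²/(gh_f) = 8.178; L/(gh_f) = 41.11
Term 1 = ε^1.25·(…)^4.75 = 0.300; Term 2 = ν·Q^9.4·(…)^5.2 = 0.187
D = 0.66·(0.300 + 0.187)^0.04 = 0.6413 m = 641 mm
Check: V = 1.38 m/s, Re = 5.90×10^5, f = 0.01533, h_f = 5.62 m ≈ 6.00 m ✓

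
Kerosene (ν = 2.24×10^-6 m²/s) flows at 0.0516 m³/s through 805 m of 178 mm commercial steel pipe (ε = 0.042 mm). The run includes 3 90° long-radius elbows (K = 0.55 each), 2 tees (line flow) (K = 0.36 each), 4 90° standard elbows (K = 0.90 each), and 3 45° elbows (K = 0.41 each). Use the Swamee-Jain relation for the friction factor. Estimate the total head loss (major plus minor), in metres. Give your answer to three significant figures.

V = 4Q/(πD²) = 2.074 m/s; V²/2g = 0.2191 m
Re = 1.65×10^5, ε/D = 2.36×10^-4 → f = 0.01782 (Swamee-Jain)
Major: h_f = f(L/D)·V²/2g = 0.01782·4522·0.2191 = 17.66 m
Minor: ΣK = 7.20; h_m = ΣK·V²/2g = 1.578 m
Total H_L = 17.66 + 1.578 = 19.24 m

H_L ≈ 19.2 m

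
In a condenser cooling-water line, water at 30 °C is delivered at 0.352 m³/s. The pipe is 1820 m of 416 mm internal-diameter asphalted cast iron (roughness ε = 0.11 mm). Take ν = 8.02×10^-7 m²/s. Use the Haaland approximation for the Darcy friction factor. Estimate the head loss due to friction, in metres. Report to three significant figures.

h_f ≈ 22.6 m

V = 4Q/(πD²) = 4·0.352/(π·0.416²) = 2.590 m/s
Re = VD/ν = 2.590·0.416/8.02×10^-7 = 1.34×10^6 → turbulent
ε/D = 0.11/416 = 2.64×10^-4
Haaland: f = 0.01510
h_f = f(L/D)V²/(2g) = 0.01510·(1820/0.416)·2.590²/(2·9.81) = 22.59 m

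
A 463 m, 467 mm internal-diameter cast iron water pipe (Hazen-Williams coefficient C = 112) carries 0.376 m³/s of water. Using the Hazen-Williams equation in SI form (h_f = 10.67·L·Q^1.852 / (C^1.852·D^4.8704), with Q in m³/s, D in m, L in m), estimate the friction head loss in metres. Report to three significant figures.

h_f ≈ 5.28 m

h_f = 10.67·463·0.376^1.852 / (112^1.852·0.467^4.8704) = 5.277 m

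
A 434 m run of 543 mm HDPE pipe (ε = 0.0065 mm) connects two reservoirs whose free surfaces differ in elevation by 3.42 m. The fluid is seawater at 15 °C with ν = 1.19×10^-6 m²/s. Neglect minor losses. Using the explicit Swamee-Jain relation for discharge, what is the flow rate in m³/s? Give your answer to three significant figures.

Swamee-Jain (Type II): Q = -0.965·√(gD⁵h_f/L)·ln[ε/(3.7D) + √(3.17ν²L/(gD³h_f))]
√(gD⁵h_f/L) = √(9.81·0.543⁵·3.42/434) = 0.06041
ε/(3.7D) = 3.24×10^-6; √(3.17ν²L/(gD³h_f)) = 1.90×10^-5
Q = -0.965·0.06041·ln(2.228×10^-5) = 0.6244 m³/s
Check: V = 2.70 m/s, Re = 1.23×10^6, f = 0.01154, h_f = 3.42 m ≈ 3.42 m ✓

Q ≈ 0.624 m³/s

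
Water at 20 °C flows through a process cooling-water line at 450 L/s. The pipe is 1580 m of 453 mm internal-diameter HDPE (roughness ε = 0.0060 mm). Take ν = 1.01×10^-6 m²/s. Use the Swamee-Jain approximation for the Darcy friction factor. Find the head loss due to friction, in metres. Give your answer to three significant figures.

h_f ≈ 16.0 m

V = 4Q/(πD²) = 4·0.450/(π·0.453²) = 2.792 m/s
Re = VD/ν = 2.792·0.453/1.01×10^-6 = 1.25×10^6 → turbulent
ε/D = 0.0060/453 = 1.32×10^-5
Swamee-Jain: f = 0.01155
h_f = f(L/D)V²/(2g) = 0.01155·(1580/0.453)·2.792²/(2·9.81) = 16.00 m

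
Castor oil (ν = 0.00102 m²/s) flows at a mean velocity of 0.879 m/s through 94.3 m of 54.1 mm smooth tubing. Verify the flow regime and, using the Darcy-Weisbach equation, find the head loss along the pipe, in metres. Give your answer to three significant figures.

Re = VD/ν = 0.879·0.05410/0.00102 = 46.6 → laminar (Re < 2300)
f = 64/Re = 1.373
h_f = f(L/D)V²/(2g) = 1.373·(94.3/0.05410)·0.879²/(2·9.81) = 94.23 m

h_f ≈ 94.2 m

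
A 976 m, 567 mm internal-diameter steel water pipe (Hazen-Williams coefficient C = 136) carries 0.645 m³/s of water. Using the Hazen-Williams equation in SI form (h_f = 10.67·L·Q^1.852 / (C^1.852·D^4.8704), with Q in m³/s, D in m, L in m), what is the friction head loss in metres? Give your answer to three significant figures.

h_f ≈ 8.20 m

h_f = 10.67·976·0.645^1.852 / (136^1.852·0.567^4.8704) = 8.199 m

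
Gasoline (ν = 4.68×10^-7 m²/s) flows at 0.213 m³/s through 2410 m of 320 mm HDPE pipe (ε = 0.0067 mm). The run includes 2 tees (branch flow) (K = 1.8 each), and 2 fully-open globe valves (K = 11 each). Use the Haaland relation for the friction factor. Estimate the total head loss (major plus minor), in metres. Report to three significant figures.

V = 4Q/(πD²) = 2.648 m/s; V²/2g = 0.3575 m
Re = 1.81×10^6, ε/D = 2.09×10^-5 → f = 0.01109 (Haaland)
Major: h_f = f(L/D)·V²/2g = 0.01109·7531·0.3575 = 29.86 m
Minor: ΣK = 25.6; h_m = ΣK·V²/2g = 9.152 m
Total H_L = 29.86 + 9.152 = 39.02 m

H_L ≈ 39.0 m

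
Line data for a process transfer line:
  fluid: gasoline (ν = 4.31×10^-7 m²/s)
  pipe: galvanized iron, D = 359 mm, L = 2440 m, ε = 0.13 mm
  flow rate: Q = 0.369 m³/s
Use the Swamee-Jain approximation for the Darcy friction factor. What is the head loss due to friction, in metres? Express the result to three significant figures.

h_f ≈ 72.9 m

V = 4Q/(πD²) = 4·0.369/(π·0.359²) = 3.645 m/s
Re = VD/ν = 3.645·0.359/4.31×10^-7 = 3.04×10^6 → turbulent
ε/D = 0.13/359 = 3.62×10^-4
Swamee-Jain: f = 0.01583
h_f = f(L/D)V²/(2g) = 0.01583·(2440/0.359)·3.645²/(2·9.81) = 72.89 m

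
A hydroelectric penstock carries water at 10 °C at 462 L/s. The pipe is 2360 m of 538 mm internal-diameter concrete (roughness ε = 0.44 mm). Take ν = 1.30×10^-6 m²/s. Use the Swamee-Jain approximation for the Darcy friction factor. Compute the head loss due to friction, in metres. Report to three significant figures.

V = 4Q/(πD²) = 4·0.462/(π·0.538²) = 2.032 m/s
Re = VD/ν = 2.032·0.538/1.30×10^-6 = 8.41×10^5 → turbulent
ε/D = 0.44/538 = 8.18×10^-4
Swamee-Jain: f = 0.01923
h_f = f(L/D)V²/(2g) = 0.01923·(2360/0.538)·2.032²/(2·9.81) = 17.75 m

h_f ≈ 17.8 m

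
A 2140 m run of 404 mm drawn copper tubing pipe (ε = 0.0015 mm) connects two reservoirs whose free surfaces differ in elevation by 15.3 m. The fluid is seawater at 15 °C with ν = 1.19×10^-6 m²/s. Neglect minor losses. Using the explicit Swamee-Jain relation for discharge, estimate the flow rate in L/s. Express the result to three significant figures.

Swamee-Jain (Type II): Q = -0.965·√(gD⁵h_f/L)·ln[ε/(3.7D) + √(3.17ν²L/(gD³h_f))]
√(gD⁵h_f/L) = √(9.81·0.404⁵·15.3/2140) = 0.02747
ε/(3.7D) = 1.00×10^-6; √(3.17ν²L/(gD³h_f)) = 3.12×10^-5
Q = -0.965·0.02747·ln(3.216×10^-5) = 0.2743 m³/s
Check: V = 2.14 m/s, Re = 7.26×10^5, f = 0.01233, h_f = 15.2 m ≈ 15.3 m ✓

Q ≈ 274 L/s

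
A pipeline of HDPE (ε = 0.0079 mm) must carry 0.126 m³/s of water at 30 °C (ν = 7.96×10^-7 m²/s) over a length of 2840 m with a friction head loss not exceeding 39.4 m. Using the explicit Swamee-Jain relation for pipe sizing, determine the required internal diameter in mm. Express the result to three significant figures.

D ≈ 263 mm

Swamee-Jain (Type III): D = 0.66·[ε^1.25·(LQ²/(gh_f))^4.75 + ν·Q^9.4·(L/(gh_f))^5.2]^0.04
LQ²/(gh_f) = 0.1167; L/(gh_f) = 7.348
Term 1 = ε^1.25·(…)^4.75 = 1.55×10^-11; Term 2 = ν·Q^9.4·(…)^5.2 = 8.88×10^-11
D = 0.66·(1.55×10^-11 + 8.88×10^-11)^0.04 = 0.2632 m = 263 mm
Check: V = 2.32 m/s, Re = 7.66×10^5, f = 0.01274, h_f = 37.6 m ≈ 39.4 m ✓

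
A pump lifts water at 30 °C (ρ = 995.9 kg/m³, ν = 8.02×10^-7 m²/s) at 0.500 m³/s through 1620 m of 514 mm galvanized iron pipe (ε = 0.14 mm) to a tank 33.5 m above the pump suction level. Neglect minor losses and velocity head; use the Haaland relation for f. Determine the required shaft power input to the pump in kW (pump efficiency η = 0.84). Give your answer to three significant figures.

V = 4Q/(πD²) = 2.410 m/s; Re = 1.54×10^6; ε/D = 2.72×10^-4; f = 0.01512
h_f = f(L/D)V²/2g = 14.10 m
Total head H = z + h_f = 33.5 + 14.10 = 47.60 m
P_hyd = ρgQH = 995.9·9.81·0.500·47.60 = 232.5 kW
P_shaft = P_hyd/η = 232.5/0.84 = 276.8 kW

P_shaft ≈ 277 kW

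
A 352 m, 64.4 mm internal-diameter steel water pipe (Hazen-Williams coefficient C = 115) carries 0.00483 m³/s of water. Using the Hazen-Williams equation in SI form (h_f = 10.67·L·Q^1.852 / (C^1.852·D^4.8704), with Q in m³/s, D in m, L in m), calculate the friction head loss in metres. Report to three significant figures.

h_f = 10.67·352·0.00483^1.852 / (115^1.852·0.0644^4.8704) = 18.63 m

h_f ≈ 18.6 m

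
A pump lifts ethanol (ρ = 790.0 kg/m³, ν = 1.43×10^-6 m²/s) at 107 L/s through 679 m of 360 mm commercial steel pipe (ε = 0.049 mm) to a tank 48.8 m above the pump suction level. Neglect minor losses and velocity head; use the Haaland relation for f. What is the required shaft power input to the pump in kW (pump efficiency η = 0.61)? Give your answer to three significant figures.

P_shaft ≈ 68.6 kW

V = 4Q/(πD²) = 1.051 m/s; Re = 2.65×10^5; ε/D = 1.36×10^-4; f = 0.01580
h_f = f(L/D)V²/2g = 1.678 m
Total head H = z + h_f = 48.8 + 1.678 = 50.48 m
P_hyd = ρgQH = 790.0·9.81·0.107·50.48 = 41.86 kW
P_shaft = P_hyd/η = 41.86/0.61 = 68.62 kW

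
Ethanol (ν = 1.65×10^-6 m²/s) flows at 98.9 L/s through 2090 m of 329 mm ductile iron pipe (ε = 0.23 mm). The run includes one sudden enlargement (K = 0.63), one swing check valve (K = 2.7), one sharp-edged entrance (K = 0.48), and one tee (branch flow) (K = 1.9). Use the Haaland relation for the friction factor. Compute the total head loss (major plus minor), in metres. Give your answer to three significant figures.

V = 4Q/(πD²) = 1.163 m/s; V²/2g = 0.06898 m
Re = 2.32×10^5, ε/D = 6.99×10^-4 → f = 0.01943 (Haaland)
Major: h_f = f(L/D)·V²/2g = 0.01943·6353·0.06898 = 8.513 m
Minor: ΣK = 5.71; h_m = ΣK·V²/2g = 0.3939 m
Total H_L = 8.513 + 0.3939 = 8.907 m

H_L ≈ 8.91 m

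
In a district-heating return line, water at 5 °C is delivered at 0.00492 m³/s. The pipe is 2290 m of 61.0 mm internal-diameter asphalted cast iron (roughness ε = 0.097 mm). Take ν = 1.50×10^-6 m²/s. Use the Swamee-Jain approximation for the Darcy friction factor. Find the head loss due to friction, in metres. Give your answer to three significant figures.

h_f ≈ 135 m

V = 4Q/(πD²) = 4·0.00492/(π·0.0610²) = 1.684 m/s
Re = VD/ν = 1.684·0.0610/1.50×10^-6 = 6.85×10^4 → turbulent
ε/D = 0.097/61.0 = 0.00159
Swamee-Jain: f = 0.02497
h_f = f(L/D)V²/(2g) = 0.02497·(2290/0.0610)·1.684²/(2·9.81) = 135.4 m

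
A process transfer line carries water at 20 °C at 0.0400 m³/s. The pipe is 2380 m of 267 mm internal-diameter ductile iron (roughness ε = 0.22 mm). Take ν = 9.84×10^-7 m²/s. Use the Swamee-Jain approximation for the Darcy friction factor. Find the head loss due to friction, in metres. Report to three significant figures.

h_f ≈ 4.76 m

V = 4Q/(πD²) = 4·0.0400/(π·0.267²) = 0.7144 m/s
Re = VD/ν = 0.7144·0.267/9.84×10^-7 = 1.94×10^5 → turbulent
ε/D = 0.22/267 = 8.24×10^-4
Swamee-Jain: f = 0.02051
h_f = f(L/D)V²/(2g) = 0.02051·(2380/0.267)·0.7144²/(2·9.81) = 4.756 m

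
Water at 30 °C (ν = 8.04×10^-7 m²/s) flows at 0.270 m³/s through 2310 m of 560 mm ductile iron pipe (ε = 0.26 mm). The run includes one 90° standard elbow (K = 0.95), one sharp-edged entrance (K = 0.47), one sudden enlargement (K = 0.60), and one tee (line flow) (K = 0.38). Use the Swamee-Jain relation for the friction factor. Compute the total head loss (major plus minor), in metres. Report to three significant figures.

V = 4Q/(πD²) = 1.096 m/s; V²/2g = 0.06125 m
Re = 7.64×10^5, ε/D = 4.64×10^-4 → f = 0.01722 (Swamee-Jain)
Major: h_f = f(L/D)·V²/2g = 0.01722·4125·0.06125 = 4.350 m
Minor: ΣK = 2.40; h_m = ΣK·V²/2g = 0.1470 m
Total H_L = 4.350 + 0.1470 = 4.496 m

H_L ≈ 4.50 m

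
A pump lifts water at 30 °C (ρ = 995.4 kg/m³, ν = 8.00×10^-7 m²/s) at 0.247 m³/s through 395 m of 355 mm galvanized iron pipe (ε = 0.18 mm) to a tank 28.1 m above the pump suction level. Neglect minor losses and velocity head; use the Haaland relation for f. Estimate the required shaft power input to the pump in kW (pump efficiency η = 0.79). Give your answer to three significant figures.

P_shaft ≈ 104 kW

V = 4Q/(πD²) = 2.495 m/s; Re = 1.11×10^6; ε/D = 5.07×10^-4; f = 0.01718
h_f = f(L/D)V²/2g = 6.067 m
Total head H = z + h_f = 28.1 + 6.067 = 34.17 m
P_hyd = ρgQH = 995.4·9.81·0.247·34.17 = 82.41 kW
P_shaft = P_hyd/η = 82.41/0.79 = 104.3 kW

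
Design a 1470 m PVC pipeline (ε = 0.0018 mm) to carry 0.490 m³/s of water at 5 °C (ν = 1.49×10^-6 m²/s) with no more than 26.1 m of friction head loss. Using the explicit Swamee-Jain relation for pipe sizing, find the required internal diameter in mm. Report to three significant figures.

D ≈ 425 mm

Swamee-Jain (Type III): D = 0.66·[ε^1.25·(LQ²/(gh_f))^4.75 + ν·Q^9.4·(L/(gh_f))^5.2]^0.04
LQ²/(gh_f) = 1.378; L/(gh_f) = 5.741
Term 1 = ε^1.25·(…)^4.75 = 3.03×10^-7; Term 2 = ν·Q^9.4·(…)^5.2 = 1.61×10^-5
D = 0.66·(3.03×10^-7 + 1.61×10^-5)^0.04 = 0.4248 m = 425 mm
Check: V = 3.46 m/s, Re = 9.86×10^5, f = 0.01174, h_f = 24.8 m ≈ 26.1 m ✓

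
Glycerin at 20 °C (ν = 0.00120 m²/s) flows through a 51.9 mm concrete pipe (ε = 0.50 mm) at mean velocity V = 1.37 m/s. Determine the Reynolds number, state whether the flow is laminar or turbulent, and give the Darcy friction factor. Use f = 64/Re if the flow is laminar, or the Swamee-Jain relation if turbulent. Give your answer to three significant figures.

Re ≈ 59.3; laminar; f = 64/Re ≈ 1.08

Re = VD/ν = 1.370·0.0519/0.00120 = 59.3
Re < 2300 → laminar → f = 64/Re = 1.080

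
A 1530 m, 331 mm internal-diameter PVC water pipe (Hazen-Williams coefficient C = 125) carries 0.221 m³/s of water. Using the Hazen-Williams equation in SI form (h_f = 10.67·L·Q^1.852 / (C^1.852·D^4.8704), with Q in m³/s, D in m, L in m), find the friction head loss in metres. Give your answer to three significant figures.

h_f ≈ 28.4 m

h_f = 10.67·1530·0.221^1.852 / (125^1.852·0.331^4.8704) = 28.43 m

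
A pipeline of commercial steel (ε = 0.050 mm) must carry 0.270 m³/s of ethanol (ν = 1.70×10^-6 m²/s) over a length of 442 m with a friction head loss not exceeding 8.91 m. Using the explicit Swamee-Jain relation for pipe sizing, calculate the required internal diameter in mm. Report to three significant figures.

Swamee-Jain (Type III): D = 0.66·[ε^1.25·(LQ²/(gh_f))^4.75 + ν·Q^9.4·(L/(gh_f))^5.2]^0.04
LQ²/(gh_f) = 0.3686; L/(gh_f) = 5.057
Term 1 = ε^1.25·(…)^4.75 = 3.67×10^-8; Term 2 = ν·Q^9.4·(…)^5.2 = 3.51×10^-8
D = 0.66·(3.67×10^-8 + 3.51×10^-8)^0.04 = 0.3418 m = 342 mm
Check: V = 2.94 m/s, Re = 5.92×10^5, f = 0.01474, h_f = 8.41 m ≈ 8.91 m ✓

D ≈ 342 mm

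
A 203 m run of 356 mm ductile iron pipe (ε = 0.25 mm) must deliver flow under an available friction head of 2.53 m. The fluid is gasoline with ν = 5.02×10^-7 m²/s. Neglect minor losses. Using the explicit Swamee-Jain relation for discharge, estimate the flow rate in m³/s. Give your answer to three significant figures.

Q ≈ 0.217 m³/s

Swamee-Jain (Type II): Q = -0.965·√(gD⁵h_f/L)·ln[ε/(3.7D) + √(3.17ν²L/(gD³h_f))]
√(gD⁵h_f/L) = √(9.81·0.356⁵·2.53/203) = 0.02644
ε/(3.7D) = 1.90×10^-4; √(3.17ν²L/(gD³h_f)) = 1.20×10^-5
Q = -0.965·0.02644·ln(2.018×10^-4) = 0.2171 m³/s
Check: V = 2.18 m/s, Re = 1.55×10^6, f = 0.01838, h_f = 2.54 m ≈ 2.53 m ✓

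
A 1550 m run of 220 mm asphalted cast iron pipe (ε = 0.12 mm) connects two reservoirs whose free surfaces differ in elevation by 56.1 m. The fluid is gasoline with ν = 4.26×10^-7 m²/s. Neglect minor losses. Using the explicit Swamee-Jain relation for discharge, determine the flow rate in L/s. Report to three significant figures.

Q ≈ 114 L/s

Swamee-Jain (Type II): Q = -0.965·√(gD⁵h_f/L)·ln[ε/(3.7D) + √(3.17ν²L/(gD³h_f))]
√(gD⁵h_f/L) = √(9.81·0.220⁵·56.1/1550) = 0.01353
ε/(3.7D) = 1.47×10^-4; √(3.17ν²L/(gD³h_f)) = 1.23×10^-5
Q = -0.965·0.01353·ln(1.598×10^-4) = 0.1141 m³/s
Check: V = 3.00 m/s, Re = 1.55×10^6, f = 0.01742, h_f = 56.4 m ≈ 56.1 m ✓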